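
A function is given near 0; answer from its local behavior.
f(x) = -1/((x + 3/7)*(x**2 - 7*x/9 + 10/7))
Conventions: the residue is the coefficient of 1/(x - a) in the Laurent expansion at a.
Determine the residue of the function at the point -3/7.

The residue is -147/286.

At the order-1 pole -3/7 set g(x) = (x - (-3/7))*f(x) = -1/(x**2 - 7*x/9 + 10/7).
Simple pole: residue = g(a) at a = -3/7, which is -147/286.


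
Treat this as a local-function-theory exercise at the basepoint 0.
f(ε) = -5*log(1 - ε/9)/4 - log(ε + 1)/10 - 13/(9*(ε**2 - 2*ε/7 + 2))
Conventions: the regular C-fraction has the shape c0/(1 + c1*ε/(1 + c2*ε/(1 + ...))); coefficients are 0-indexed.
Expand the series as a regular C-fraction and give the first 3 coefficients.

The regular C-fraction coefficients are [-13/18, -81/910, 302071/47385].

Taylor coefficients (expand at 0): a_0 = -13/18, a_1 = -9/140, a_2 = 64153/158760.
c0 = a_0 = -13/18. Peel one level at a time: if S = 1 + c*ε/S' with S'(0) = 1, then c is the ε-coefficient of S and S' = c*ε/(S - 1).
S_1 = c0/f = 1 + (-81/910)*ε + (43153/76050)*ε^2 + ...; c1 = -81/910.
S_2 = c1*ε/(S_1 - 1) = 1 + (302071/47385)*ε + ...; c2 = 302071/47385.


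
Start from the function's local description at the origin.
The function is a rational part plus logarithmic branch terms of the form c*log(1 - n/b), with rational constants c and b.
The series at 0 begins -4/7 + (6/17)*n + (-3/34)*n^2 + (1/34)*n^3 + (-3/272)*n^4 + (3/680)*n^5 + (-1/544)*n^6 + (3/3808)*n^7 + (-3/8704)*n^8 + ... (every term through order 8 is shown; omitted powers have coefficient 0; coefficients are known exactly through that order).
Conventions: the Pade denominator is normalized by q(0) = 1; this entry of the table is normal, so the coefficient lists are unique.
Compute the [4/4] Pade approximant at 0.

Taylor coefficients needed (read off): a_0 = -4/7, a_1 = 6/17, a_2 = -3/34, a_3 = 1/34, a_4 = -3/272, a_5 = 3/680, a_6 = -1/544, a_7 = 3/3808, a_8 = -3/8704.
Write the denominator as Q(n) = 1 + q1*n + q2*n^2 + q3*n^3 + q4*n^4. Requiring Q*f - P = O(n^9) with deg P <= 4 kills the coefficients of n^5..n^8 in Q*f:
  n^5: a_5 + q1*a_4 + q2*a_3 + q3*a_2 + q4*a_1 = 0, i.e. 3/680 + (-3/272)*q1 + (1/34)*q2 + (-3/34)*q3 + (6/17)*q4 = 0.
  n^6: a_6 + q1*a_5 + q2*a_4 + q3*a_3 + q4*a_2 = 0, i.e. -1/544 + (3/680)*q1 + (-3/272)*q2 + (1/34)*q3 + (-3/34)*q4 = 0.
  n^7: a_7 + q1*a_6 + q2*a_5 + q3*a_4 + q4*a_3 = 0, i.e. 3/3808 + (-1/544)*q1 + (3/680)*q2 + (-3/272)*q3 + (1/34)*q4 = 0.
  n^8: a_8 + q1*a_7 + q2*a_6 + q3*a_5 + q4*a_4 = 0, i.e. -3/8704 + (3/3808)*q1 + (-1/544)*q2 + (3/680)*q3 + (-3/272)*q4 = 0.
Solving this linear system: q1 = 1, q2 = 9/28, q3 = 1/28, q4 = 1/1120.
The numerator is Q*f truncated at degree 4: P0 = a_0 = -4/7; P1 = a_1 + q1*a_0 = -26/119; P2 = a_2 + q1*a_1 + q2*a_0 = 135/1666; P3 = a_3 + q1*a_2 + q2*a_1 + q3*a_0 = 57/1666; P4 = a_4 + q1*a_3 + q2*a_2 + q3*a_1 + q4*a_0 = 141/66640.

The Pade approximant has numerator coefficients [-4/7, -26/119, 135/1666, 57/1666, 141/66640]; denominator coefficients [1, 1, 9/28, 1/28, 1/1120].


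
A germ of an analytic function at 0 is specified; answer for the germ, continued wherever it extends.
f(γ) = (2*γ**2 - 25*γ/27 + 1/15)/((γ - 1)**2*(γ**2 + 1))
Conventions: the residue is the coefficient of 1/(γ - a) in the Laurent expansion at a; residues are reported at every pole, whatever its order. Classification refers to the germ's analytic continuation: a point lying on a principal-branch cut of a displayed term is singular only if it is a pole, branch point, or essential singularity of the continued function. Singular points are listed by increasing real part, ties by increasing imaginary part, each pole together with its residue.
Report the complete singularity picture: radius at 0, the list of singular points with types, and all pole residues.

Denominator factor (γ - 1)^2: pole of order 2 at 1, modulus 1.
Denominator factor (γ**2 + 1): discriminant -4, complex-conjugate roots (1)*i and -(1)*i; poles of order 1, moduli 1 and 1.
The radius of convergence is the smallest modulus among the singular points: 1.
The factor γ**2 + 1 splits as (γ - a)(γ - a') with a = -(1)*i, a' = (1)*i. At the order-1 pole a set g(γ) = (γ - a)*f(γ) = [(2*γ**2 - 25*γ/27 + 1/15)/(γ - 1)**2] / (γ - a').
Simple pole: residue = g(a) at a = -(1)*i, which is (-29/60) + (25/108)*i.
The factor γ**2 + 1 splits as (γ - a)(γ - a') with a = (1)*i, a' = -(1)*i. At the order-1 pole a set g(γ) = (γ - a)*f(γ) = [(2*γ**2 - 25*γ/27 + 1/15)/(γ - 1)**2] / (γ - a').
Simple pole: residue = g(a) at a = (1)*i, which is (-29/60) - (25/108)*i.
At the order-2 pole 1 set g(γ) = (γ - (1))^2*f(γ) = (2*γ**2 - 25*γ/27 + 1/15)/(γ**2 + 1).
Order-2 pole: residue = g'(a); g'(1) = 29/30, so the residue is 29/30.
List the singular points by increasing real part (a conjugate pair: the negative imaginary part first).

Radius of convergence at 0: 1.
At -(1)*i: a pole of order 1; residue (-29/60) + (25/108)*i.
At (1)*i: a pole of order 1; residue (-29/60) - (25/108)*i.
At 1: a pole of order 2; residue 29/30.


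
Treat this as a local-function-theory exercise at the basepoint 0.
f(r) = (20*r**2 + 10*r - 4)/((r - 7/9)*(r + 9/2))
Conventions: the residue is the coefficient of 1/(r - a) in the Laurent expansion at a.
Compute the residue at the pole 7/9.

At the order-1 pole 7/9 set g(r) = (r - (7/9))*f(r) = (20*r**2 + 10*r - 4)/(r + 9/2).
Simple pole: residue = g(a) at a = 7/9, which is 2572/855.

The residue is 2572/855.


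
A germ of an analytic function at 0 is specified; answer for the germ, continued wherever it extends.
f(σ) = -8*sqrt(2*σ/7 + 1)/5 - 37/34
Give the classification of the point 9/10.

There is no denominator, hence no pole anywhere.
Branch term sqrt(1 - σ/(-7/2)): argument at 9/10 is 44/35, nonzero, so 9/10 is not its branch point (a point on a principal cut is still regular for the continued germ).
So the germ continues analytically to 9/10.

The point is a regular point.


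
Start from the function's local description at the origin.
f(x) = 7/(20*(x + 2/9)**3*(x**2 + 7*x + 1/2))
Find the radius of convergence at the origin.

The radius of convergence is 7/2 - (1/2)*sqrt(47).

Denominator factor (x + 2/9)^3: pole of order 3 at -2/9, modulus 2/9.
Denominator factor (x**2 + 7*x + 1/2): discriminant 47, real irrational roots -7/2 + (1/2)*sqrt(47) and -7/2 - (1/2)*sqrt(47); poles of order 1, moduli 7/2 - (1/2)*sqrt(47) and 7/2 + (1/2)*sqrt(47).
The radius of convergence is the smallest modulus among the singular points: 7/2 - (1/2)*sqrt(47).


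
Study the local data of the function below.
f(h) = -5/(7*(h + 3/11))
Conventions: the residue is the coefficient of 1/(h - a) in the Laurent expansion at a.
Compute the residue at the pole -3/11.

At the order-1 pole -3/11 set g(h) = (h - (-3/11))*f(h) = -5/7.
Simple pole: residue = g(a) at a = -3/11, which is -5/7.

The residue is -5/7.


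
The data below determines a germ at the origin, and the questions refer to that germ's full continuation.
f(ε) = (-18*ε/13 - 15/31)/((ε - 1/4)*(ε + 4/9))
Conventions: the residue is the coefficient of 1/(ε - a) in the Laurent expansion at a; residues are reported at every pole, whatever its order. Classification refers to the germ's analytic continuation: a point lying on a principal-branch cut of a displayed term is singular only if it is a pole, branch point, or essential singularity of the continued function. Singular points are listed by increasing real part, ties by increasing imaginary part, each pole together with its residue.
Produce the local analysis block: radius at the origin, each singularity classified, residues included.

Denominator factor (ε + 4/9): pole of order 1 at -4/9, modulus 4/9.
Denominator factor (ε - 1/4): pole of order 1 at 1/4, modulus 1/4.
The radius of convergence is the smallest modulus among the singular points: 1/4.
At the order-1 pole -4/9 set g(ε) = (ε - (-4/9))*f(ε) = (-18*ε/13 - 15/31)/(ε - 1/4).
Simple pole: residue = g(a) at a = -4/9, which is -1908/10075.
At the order-1 pole 1/4 set g(ε) = (ε - (1/4))*f(ε) = (-18*ε/13 - 15/31)/(ε + 4/9).
Simple pole: residue = g(a) at a = 1/4, which is -12042/10075.
List the singular points by increasing real part (a conjugate pair: the negative imaginary part first).

Radius of convergence at 0: 1/4.
At -4/9: a pole of order 1; residue -1908/10075.
At 1/4: a pole of order 1; residue -12042/10075.


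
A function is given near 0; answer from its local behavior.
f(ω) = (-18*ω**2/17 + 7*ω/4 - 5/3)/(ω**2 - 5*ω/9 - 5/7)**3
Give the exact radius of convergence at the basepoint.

The radius of convergence is -5/18 + (1/126)*sqrt(12565).

Denominator factor (ω**2 - 5*ω/9 - 5/7)^3: discriminant 1795/567, real irrational roots 5/18 + (1/126)*sqrt(12565) and 5/18 - (1/126)*sqrt(12565); poles of order 3, moduli 5/18 + (1/126)*sqrt(12565) and -5/18 + (1/126)*sqrt(12565).
The radius of convergence is the smallest modulus among the singular points: -5/18 + (1/126)*sqrt(12565).


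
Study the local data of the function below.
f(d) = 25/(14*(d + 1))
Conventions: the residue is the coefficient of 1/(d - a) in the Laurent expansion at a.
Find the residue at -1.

The residue is 25/14.

At the order-1 pole -1 set g(d) = (d - (-1))*f(d) = 25/14.
Simple pole: residue = g(a) at a = -1, which is 25/14.


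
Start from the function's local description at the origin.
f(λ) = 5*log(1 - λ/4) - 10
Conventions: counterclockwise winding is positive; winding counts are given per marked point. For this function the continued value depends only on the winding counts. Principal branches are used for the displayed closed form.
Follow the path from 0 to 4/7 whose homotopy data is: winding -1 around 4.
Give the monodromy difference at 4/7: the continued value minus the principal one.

Continued minus principal equals -(10)*pi*i.

The rational part is single-valued and drops out of the difference; each branch term changes only by its own monodromy.
(5)*log(1 - λ/(4)): each positive loop around 4 adds 2*pi*i to the log, so winding -1 contributes (5)*(-1)*2*pi*i = -(10)*pi*i.
Summing the contributions at λ = 4/7 gives -(10)*pi*i.


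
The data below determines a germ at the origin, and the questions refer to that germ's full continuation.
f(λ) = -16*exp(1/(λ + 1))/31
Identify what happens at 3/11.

The point is a regular point.

There is no denominator, hence no pole anywhere.
The essential point of exp(1/(λ - (-1))) is -1, not 3/11.
So the germ continues analytically to 3/11.


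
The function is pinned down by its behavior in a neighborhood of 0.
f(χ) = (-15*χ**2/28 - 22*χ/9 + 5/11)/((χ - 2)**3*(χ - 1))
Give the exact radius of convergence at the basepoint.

The radius of convergence is 1.

Denominator factor (χ - 2)^3: pole of order 3 at 2, modulus 2.
Denominator factor (χ - 1): pole of order 1 at 1, modulus 1.
The radius of convergence is the smallest modulus among the singular points: 1.


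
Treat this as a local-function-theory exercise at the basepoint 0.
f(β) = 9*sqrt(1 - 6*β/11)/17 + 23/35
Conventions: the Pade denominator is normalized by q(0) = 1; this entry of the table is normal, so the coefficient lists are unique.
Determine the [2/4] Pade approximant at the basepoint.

The Pade approximant has numerator coefficients [706/595, -196200647/239534845, 335699058/2634883295]; denominator coefficients [1, -1602419/2818057, 6791799/123994508, 4788315/2727879176, 501795/5455758352].

Taylor coefficients needed (expand at 0): a_0 = 706/595, a_1 = -27/187, a_2 = -81/4114, a_3 = -243/45254, a_4 = -3645/1991176, a_5 = -15309/21902936, a_6 = -137781/481864592.
Write the denominator as Q(β) = 1 + q1*β + q2*β^2 + q3*β^3 + q4*β^4. Requiring Q*f - P = O(β^7) with deg P <= 2 kills the coefficients of β^3..β^6 in Q*f:
  β^3: a_3 + q1*a_2 + q2*a_1 + q3*a_0 = 0, i.e. -243/45254 + (-81/4114)*q1 + (-27/187)*q2 + (706/595)*q3 = 0.
  β^4: a_4 + q1*a_3 + q2*a_2 + q3*a_1 + q4*a_0 = 0, i.e. -3645/1991176 + (-243/45254)*q1 + (-81/4114)*q2 + (-27/187)*q3 + (706/595)*q4 = 0.
  β^5: a_5 + q1*a_4 + q2*a_3 + q3*a_2 + q4*a_1 = 0, i.e. -15309/21902936 + (-3645/1991176)*q1 + (-243/45254)*q2 + (-81/4114)*q3 + (-27/187)*q4 = 0.
  β^6: a_6 + q1*a_5 + q2*a_4 + q3*a_3 + q4*a_2 = 0, i.e. -137781/481864592 + (-15309/21902936)*q1 + (-3645/1991176)*q2 + (-243/45254)*q3 + (-81/4114)*q4 = 0.
Solving this linear system: q1 = -1602419/2818057, q2 = 6791799/123994508, q3 = 4788315/2727879176, q4 = 501795/5455758352.
The numerator is Q*f truncated at degree 2: P0 = a_0 = 706/595; P1 = a_1 + q1*a_0 = -196200647/239534845; P2 = a_2 + q1*a_1 + q2*a_0 = 335699058/2634883295.


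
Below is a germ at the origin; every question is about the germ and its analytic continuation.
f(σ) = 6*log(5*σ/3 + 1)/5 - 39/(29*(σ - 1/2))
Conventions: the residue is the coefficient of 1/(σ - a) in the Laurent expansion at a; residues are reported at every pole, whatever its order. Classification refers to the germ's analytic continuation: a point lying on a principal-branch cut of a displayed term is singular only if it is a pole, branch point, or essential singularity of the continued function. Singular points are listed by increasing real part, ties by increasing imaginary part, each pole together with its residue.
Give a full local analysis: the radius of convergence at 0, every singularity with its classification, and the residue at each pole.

Radius of convergence at 0: 1/2.
At -3/5: a logarithmic branch point.
At 1/2: a pole of order 1; residue -39/29.

Denominator factor (σ - 1/2): pole of order 1 at 1/2, modulus 1/2.
Branch term (6/5)*log(1 - σ/(-3/5)): its argument vanishes at σ = -3/5, a logarithmic branch point, modulus 3/5.
The radius of convergence is the smallest modulus among the singular points: 1/2.
The branch term is analytic at 1/2 and contributes nothing to the residue; only the rational part matters.
At the order-1 pole 1/2 set g(σ) = (σ - (1/2))*(rational part) = -39/29.
Simple pole: residue = g(a) at a = 1/2, which is -39/29.
List the singular points by increasing real part (a conjugate pair: the negative imaginary part first).


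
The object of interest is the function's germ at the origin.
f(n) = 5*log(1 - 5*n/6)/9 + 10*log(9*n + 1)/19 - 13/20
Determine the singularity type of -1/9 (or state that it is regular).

The point is a logarithmic branch point.

The term (10/19)*log(1 - n/(-1/9)) has argument 1 - -1/9/(-1/9) = 0 at -1/9: a logarithmic (infinitely-sheeted) branch point; the remaining terms are analytic or single-valued there.


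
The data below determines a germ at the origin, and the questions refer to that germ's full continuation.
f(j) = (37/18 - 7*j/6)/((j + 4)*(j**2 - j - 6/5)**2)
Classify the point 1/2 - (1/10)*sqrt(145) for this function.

The point is a pole of order 2.

The denominator factor j**2 - j - 6/5 vanishes at 1/2 - (1/10)*sqrt(145) and appears to the power 2; the numerator there equals 53/36 + (7/60)*sqrt(145), nonzero, and no other factor vanishes.
Hence a pole whose order is the multiplicity, 2.


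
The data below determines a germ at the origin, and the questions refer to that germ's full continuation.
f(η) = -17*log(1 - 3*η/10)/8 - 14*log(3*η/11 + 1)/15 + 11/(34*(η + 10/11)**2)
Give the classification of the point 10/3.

The term (-17/8)*log(1 - η/(10/3)) has argument 1 - 10/3/(10/3) = 0 at 10/3: a logarithmic (infinitely-sheeted) branch point; the remaining terms are analytic or single-valued there.

The point is a logarithmic branch point.


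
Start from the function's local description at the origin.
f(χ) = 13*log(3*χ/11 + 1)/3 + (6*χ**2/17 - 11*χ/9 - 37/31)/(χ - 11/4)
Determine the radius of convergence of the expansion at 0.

Denominator factor (χ - 11/4): pole of order 1 at 11/4, modulus 11/4.
Branch term (13/3)*log(1 - χ/(-11/3)): its argument vanishes at χ = -11/3, a logarithmic branch point, modulus 11/3.
The radius of convergence is the smallest modulus among the singular points: 11/4.

The radius of convergence is 11/4.


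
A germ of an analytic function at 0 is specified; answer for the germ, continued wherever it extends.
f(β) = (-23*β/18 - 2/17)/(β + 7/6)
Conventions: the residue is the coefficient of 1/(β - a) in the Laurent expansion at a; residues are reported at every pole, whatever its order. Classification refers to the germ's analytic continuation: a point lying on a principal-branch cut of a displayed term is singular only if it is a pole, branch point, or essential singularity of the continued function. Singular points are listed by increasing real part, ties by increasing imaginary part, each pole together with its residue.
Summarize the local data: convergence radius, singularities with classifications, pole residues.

Denominator factor (β + 7/6): pole of order 1 at -7/6, modulus 7/6.
The radius of convergence is the smallest modulus among the singular points: 7/6.
At the order-1 pole -7/6 set g(β) = (β - (-7/6))*f(β) = -23*β/18 - 2/17.
Simple pole: residue = g(a) at a = -7/6, which is 2521/1836.

Radius of convergence at 0: 7/6.
At -7/6: a pole of order 1; residue 2521/1836.


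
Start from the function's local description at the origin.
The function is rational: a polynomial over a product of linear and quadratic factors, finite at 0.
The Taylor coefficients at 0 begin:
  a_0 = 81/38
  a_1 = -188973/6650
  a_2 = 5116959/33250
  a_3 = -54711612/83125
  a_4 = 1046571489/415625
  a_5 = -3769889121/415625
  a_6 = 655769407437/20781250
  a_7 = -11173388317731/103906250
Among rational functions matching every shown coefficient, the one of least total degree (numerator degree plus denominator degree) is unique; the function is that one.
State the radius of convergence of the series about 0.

No rational of total degree below 6 reproduces all 8 coefficients; solving the [2/4] Pade equations on them gives f(z) = (38*z**2/21 + 31*z/7 - 25/38)/((z + 5/9)**2*(z**2 - 3*z - 1)), whose expansion matches every shown term.
Denominator factor (z + 5/9)^2: pole of order 2 at -5/9, modulus 5/9.
Denominator factor (z**2 - 3*z - 1): discriminant 13, real irrational roots 3/2 + (1/2)*sqrt(13) and 3/2 - (1/2)*sqrt(13); poles of order 1, moduli 3/2 + (1/2)*sqrt(13) and -3/2 + (1/2)*sqrt(13).
The radius of convergence is the smallest modulus among the singular points: -3/2 + (1/2)*sqrt(13).

The radius of convergence is -3/2 + (1/2)*sqrt(13).


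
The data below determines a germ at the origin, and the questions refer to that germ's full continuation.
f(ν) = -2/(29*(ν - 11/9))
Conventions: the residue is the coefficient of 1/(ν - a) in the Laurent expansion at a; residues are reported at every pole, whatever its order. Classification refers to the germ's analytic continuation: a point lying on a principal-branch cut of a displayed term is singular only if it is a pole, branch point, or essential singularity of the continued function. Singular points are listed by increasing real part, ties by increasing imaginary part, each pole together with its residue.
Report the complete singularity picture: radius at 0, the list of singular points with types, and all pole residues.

Radius of convergence at 0: 11/9.
At 11/9: a pole of order 1; residue -2/29.

Denominator factor (ν - 11/9): pole of order 1 at 11/9, modulus 11/9.
The radius of convergence is the smallest modulus among the singular points: 11/9.
At the order-1 pole 11/9 set g(ν) = (ν - (11/9))*f(ν) = -2/29.
Simple pole: residue = g(a) at a = 11/9, which is -2/29.


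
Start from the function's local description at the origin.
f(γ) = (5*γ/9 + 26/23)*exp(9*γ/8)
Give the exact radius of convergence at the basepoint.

The factor exp(9*γ/8) is entire and contributes no finite singular point.
The polynomial part has no poles.
No finite singular points: the Taylor series at 0 converges everywhere.

The radius of convergence is infinite.


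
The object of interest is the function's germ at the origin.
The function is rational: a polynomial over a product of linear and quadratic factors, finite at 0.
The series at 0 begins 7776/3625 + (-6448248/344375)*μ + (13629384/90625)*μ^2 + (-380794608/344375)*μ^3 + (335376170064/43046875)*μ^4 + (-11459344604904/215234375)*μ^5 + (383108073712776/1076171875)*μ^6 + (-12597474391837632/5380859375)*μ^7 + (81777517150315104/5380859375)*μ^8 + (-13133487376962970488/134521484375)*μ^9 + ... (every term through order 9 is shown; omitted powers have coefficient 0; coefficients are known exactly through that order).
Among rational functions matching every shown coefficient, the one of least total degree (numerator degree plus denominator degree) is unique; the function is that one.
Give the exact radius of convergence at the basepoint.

The radius of convergence is -2/5 + (7/30)*sqrt(6).

No rational of total degree below 8 reproduces all 10 coefficients; solving the [1/7] Pade equations on them gives f(μ) = (14*μ/19 + 8/29)/((μ + 5/3)**3*(μ**2 - 4*μ/5 - 1/6)**2), whose expansion matches every shown term.
Denominator factor (μ + 5/3)^3: pole of order 3 at -5/3, modulus 5/3.
Denominator factor (μ**2 - 4*μ/5 - 1/6)^2: discriminant 98/75, real irrational roots 2/5 + (7/30)*sqrt(6) and 2/5 - (7/30)*sqrt(6); poles of order 2, moduli 2/5 + (7/30)*sqrt(6) and -2/5 + (7/30)*sqrt(6).
The radius of convergence is the smallest modulus among the singular points: -2/5 + (7/30)*sqrt(6).


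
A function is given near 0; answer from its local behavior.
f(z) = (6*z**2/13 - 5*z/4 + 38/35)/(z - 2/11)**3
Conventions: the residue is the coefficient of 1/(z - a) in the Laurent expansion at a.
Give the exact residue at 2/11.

At the order-3 pole 2/11 set g(z) = (z - (2/11))^3*f(z) = 6*z**2/13 - 5*z/4 + 38/35.
Order-3 pole: residue = g''(a)/2; g''(2/11) = 12/13, so the residue is 6/13.

The residue is 6/13.


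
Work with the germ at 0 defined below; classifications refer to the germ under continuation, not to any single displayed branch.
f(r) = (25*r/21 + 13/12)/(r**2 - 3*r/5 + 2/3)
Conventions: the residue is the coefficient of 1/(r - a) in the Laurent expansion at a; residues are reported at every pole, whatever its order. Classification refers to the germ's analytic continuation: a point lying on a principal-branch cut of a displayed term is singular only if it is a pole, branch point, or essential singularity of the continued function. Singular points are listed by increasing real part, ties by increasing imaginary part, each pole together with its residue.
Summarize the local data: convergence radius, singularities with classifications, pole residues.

Radius of convergence at 0: (1/3)*sqrt(6).
At (3/10) - ((1/30)*sqrt(519))*i: a pole of order 1; residue (25/42) + ((605/14532)*sqrt(519))*i.
At (3/10) + ((1/30)*sqrt(519))*i: a pole of order 1; residue (25/42) - ((605/14532)*sqrt(519))*i.

Denominator factor (r**2 - 3*r/5 + 2/3): discriminant -173/75, complex-conjugate roots (3/10) + ((1/30)*sqrt(519))*i and (3/10) - ((1/30)*sqrt(519))*i; poles of order 1, moduli (1/3)*sqrt(6) and (1/3)*sqrt(6).
The radius of convergence is the smallest modulus among the singular points: (1/3)*sqrt(6).
The factor r**2 - 3*r/5 + 2/3 splits as (r - a)(r - a') with a = (3/10) - ((1/30)*sqrt(519))*i, a' = (3/10) + ((1/30)*sqrt(519))*i. At the order-1 pole a set g(r) = (r - a)*f(r) = [25*r/21 + 13/12] / (r - a').
Simple pole: residue = g(a) at a = (3/10) - ((1/30)*sqrt(519))*i, which is (25/42) + ((605/14532)*sqrt(519))*i.
The factor r**2 - 3*r/5 + 2/3 splits as (r - a)(r - a') with a = (3/10) + ((1/30)*sqrt(519))*i, a' = (3/10) - ((1/30)*sqrt(519))*i. At the order-1 pole a set g(r) = (r - a)*f(r) = [25*r/21 + 13/12] / (r - a').
Simple pole: residue = g(a) at a = (3/10) + ((1/30)*sqrt(519))*i, which is (25/42) - ((605/14532)*sqrt(519))*i.
List the singular points by increasing real part (a conjugate pair: the negative imaginary part first).


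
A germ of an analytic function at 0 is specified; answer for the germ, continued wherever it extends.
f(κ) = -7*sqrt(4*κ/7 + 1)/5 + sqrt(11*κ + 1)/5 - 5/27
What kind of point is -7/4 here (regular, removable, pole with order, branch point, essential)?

The term (-7/5)*sqrt(1 - κ/(-7/4)) has argument 1 - -7/4/(-7/4) = 0 at -7/4: a square-root (algebraic, two-sheeted) branch point; the remaining terms are analytic or single-valued there.

The point is an algebraic (square-root) branch point.


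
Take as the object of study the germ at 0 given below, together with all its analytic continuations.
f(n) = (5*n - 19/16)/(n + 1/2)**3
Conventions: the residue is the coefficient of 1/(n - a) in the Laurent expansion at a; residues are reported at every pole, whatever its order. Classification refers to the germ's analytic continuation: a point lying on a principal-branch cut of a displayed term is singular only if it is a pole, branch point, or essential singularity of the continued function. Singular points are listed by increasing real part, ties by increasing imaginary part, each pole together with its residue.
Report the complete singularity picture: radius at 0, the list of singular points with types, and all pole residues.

Radius of convergence at 0: 1/2.
At -1/2: a pole of order 3; residue 0.

Denominator factor (n + 1/2)^3: pole of order 3 at -1/2, modulus 1/2.
The radius of convergence is the smallest modulus among the singular points: 1/2.
At the order-3 pole -1/2 set g(n) = (n - (-1/2))^3*f(n) = 5*n - 19/16.
Order-3 pole: residue = g''(a)/2; g''(-1/2) = 0, so the residue is 0.


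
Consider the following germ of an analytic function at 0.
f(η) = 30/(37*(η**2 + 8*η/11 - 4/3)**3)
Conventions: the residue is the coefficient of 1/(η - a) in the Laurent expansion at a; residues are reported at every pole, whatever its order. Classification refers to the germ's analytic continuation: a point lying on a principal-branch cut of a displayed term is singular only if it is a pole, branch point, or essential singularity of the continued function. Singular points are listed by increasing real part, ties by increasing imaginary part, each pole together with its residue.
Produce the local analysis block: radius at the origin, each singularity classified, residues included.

Denominator factor (η**2 + 8*η/11 - 4/3)^3: discriminant 2128/363, real irrational roots -4/11 + (2/33)*sqrt(399) and -4/11 - (2/33)*sqrt(399); poles of order 3, moduli -4/11 + (2/33)*sqrt(399) and 4/11 + (2/33)*sqrt(399).
The radius of convergence is the smallest modulus among the singular points: -4/11 + (2/33)*sqrt(399).
The factor η**2 + 8*η/11 - 4/3 splits as (η - a)(η - a') with a = -4/11 - (2/33)*sqrt(399), a' = -4/11 + (2/33)*sqrt(399). At the order-3 pole a set g(η) = (η - a)^3*f(η) = [30/37] / (η - a')^3.
Order-3 pole: residue = g''(a)/2; g''(-4/11 - (2/33)*sqrt(399)) = -(65225655/11142088832)*sqrt(399), so the residue is -(65225655/22284177664)*sqrt(399).
The factor η**2 + 8*η/11 - 4/3 splits as (η - a)(η - a') with a = -4/11 + (2/33)*sqrt(399), a' = -4/11 - (2/33)*sqrt(399). At the order-3 pole a set g(η) = (η - a)^3*f(η) = [30/37] / (η - a')^3.
Order-3 pole: residue = g''(a)/2; g''(-4/11 + (2/33)*sqrt(399)) = (65225655/11142088832)*sqrt(399), so the residue is (65225655/22284177664)*sqrt(399).
List the singular points by increasing real part (a conjugate pair: the negative imaginary part first).

Radius of convergence at 0: -4/11 + (2/33)*sqrt(399).
At -4/11 - (2/33)*sqrt(399): a pole of order 3; residue -(65225655/22284177664)*sqrt(399).
At -4/11 + (2/33)*sqrt(399): a pole of order 3; residue (65225655/22284177664)*sqrt(399).


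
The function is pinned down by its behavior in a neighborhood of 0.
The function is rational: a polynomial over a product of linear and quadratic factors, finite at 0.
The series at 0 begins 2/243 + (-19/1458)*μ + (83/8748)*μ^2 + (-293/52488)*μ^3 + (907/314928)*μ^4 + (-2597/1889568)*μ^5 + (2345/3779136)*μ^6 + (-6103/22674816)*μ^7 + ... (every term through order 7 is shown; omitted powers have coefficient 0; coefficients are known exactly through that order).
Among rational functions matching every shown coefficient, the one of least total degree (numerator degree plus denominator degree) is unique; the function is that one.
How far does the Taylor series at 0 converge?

The radius of convergence is 3.

No rational of total degree below 5 reproduces all 8 coefficients; solving the [1/4] Pade equations on them gives f(μ) = (μ - 4/3)/((μ - 6)*(μ + 3)**3), whose expansion matches every shown term.
Denominator factor (μ - 6): pole of order 1 at 6, modulus 6.
Denominator factor (μ + 3)^3: pole of order 3 at -3, modulus 3.
The radius of convergence is the smallest modulus among the singular points: 3.


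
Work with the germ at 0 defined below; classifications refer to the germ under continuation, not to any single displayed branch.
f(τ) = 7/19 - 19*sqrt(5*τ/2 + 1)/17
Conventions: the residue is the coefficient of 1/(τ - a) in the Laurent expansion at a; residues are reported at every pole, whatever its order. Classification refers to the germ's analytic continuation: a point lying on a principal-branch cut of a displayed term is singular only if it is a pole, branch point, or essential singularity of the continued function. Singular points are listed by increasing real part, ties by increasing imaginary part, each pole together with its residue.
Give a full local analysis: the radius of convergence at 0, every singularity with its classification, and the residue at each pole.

Branch term (-19/17)*sqrt(1 - τ/(-2/5)): its argument vanishes at τ = -2/5, a square-root branch point, modulus 2/5.
The radius of convergence is the smallest modulus among the singular points: 2/5.

Radius of convergence at 0: 2/5.
At -2/5: an algebraic (square-root) branch point.


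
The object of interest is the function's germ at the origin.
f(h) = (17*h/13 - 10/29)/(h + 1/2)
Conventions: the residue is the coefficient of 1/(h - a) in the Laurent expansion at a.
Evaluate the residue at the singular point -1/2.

The residue is -753/754.

At the order-1 pole -1/2 set g(h) = (h - (-1/2))*f(h) = 17*h/13 - 10/29.
Simple pole: residue = g(a) at a = -1/2, which is -753/754.


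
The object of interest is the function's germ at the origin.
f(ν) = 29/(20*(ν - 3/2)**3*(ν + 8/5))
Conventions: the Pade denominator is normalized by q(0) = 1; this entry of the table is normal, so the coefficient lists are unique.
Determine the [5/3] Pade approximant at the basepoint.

The Pade approximant has numerator coefficients [-29/108, -64697695/475622226, -14191150/237811113, -6423500/237811113, -2102500/237811113, -725000/237811113]; denominator coefficients [1, -61190729/70462552, -10331224/26423457, 89006198/237811113].

Taylor coefficients needed (expand at 0): a_0 = -29/108, a_1 = -319/864, a_2 = -10063/20736, a_3 = -735005/1492992, a_4 = -1942565/3981312, a_5 = -125445503/286654464, a_6 = -7978051757/20639121408, a_7 = -53525279903/165112971264, a_8 = -118381286135/440301256704.
Write the denominator as Q(ν) = 1 + q1*ν + q2*ν^2 + q3*ν^3. Requiring Q*f - P = O(ν^9) with deg P <= 5 kills the coefficients of ν^6..ν^8 in Q*f:
  ν^6: a_6 + q1*a_5 + q2*a_4 + q3*a_3 = 0, i.e. -7978051757/20639121408 + (-125445503/286654464)*q1 + (-1942565/3981312)*q2 + (-735005/1492992)*q3 = 0.
  ν^7: a_7 + q1*a_6 + q2*a_5 + q3*a_4 = 0, i.e. -53525279903/165112971264 + (-7978051757/20639121408)*q1 + (-125445503/286654464)*q2 + (-1942565/3981312)*q3 = 0.
  ν^8: a_8 + q1*a_7 + q2*a_6 + q3*a_5 = 0, i.e. -118381286135/440301256704 + (-53525279903/165112971264)*q1 + (-7978051757/20639121408)*q2 + (-125445503/286654464)*q3 = 0.
Solving this linear system: q1 = -61190729/70462552, q2 = -10331224/26423457, q3 = 89006198/237811113.
The numerator is Q*f truncated at degree 5: P0 = a_0 = -29/108; P1 = a_1 + q1*a_0 = -64697695/475622226; P2 = a_2 + q1*a_1 + q2*a_0 = -14191150/237811113; P3 = a_3 + q1*a_2 + q2*a_1 + q3*a_0 = -6423500/237811113; P4 = a_4 + q1*a_3 + q2*a_2 + q3*a_1 = -2102500/237811113; P5 = a_5 + q1*a_4 + q2*a_3 + q3*a_2 = -725000/237811113.


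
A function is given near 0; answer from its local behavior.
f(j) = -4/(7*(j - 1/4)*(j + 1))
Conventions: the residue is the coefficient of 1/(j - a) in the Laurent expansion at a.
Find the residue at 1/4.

At the order-1 pole 1/4 set g(j) = (j - (1/4))*f(j) = -4/(7*(j + 1)).
Simple pole: residue = g(a) at a = 1/4, which is -16/35.

The residue is -16/35.


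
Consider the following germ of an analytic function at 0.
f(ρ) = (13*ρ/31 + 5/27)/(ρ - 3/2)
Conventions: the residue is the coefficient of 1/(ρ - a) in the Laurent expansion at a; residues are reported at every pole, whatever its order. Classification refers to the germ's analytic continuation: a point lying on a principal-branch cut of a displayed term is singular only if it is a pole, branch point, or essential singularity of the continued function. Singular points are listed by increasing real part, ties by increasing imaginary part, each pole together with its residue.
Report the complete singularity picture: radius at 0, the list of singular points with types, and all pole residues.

Radius of convergence at 0: 3/2.
At 3/2: a pole of order 1; residue 1363/1674.

Denominator factor (ρ - 3/2): pole of order 1 at 3/2, modulus 3/2.
The radius of convergence is the smallest modulus among the singular points: 3/2.
At the order-1 pole 3/2 set g(ρ) = (ρ - (3/2))*f(ρ) = 13*ρ/31 + 5/27.
Simple pole: residue = g(a) at a = 3/2, which is 1363/1674.


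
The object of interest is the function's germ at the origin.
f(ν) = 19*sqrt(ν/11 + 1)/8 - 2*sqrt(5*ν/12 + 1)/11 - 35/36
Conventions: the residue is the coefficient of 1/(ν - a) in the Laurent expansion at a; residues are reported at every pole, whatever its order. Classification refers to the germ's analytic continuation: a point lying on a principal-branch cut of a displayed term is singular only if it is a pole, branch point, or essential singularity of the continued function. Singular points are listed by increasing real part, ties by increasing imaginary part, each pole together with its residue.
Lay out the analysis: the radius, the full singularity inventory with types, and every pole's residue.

Branch term (-2/11)*sqrt(1 - ν/(-12/5)): its argument vanishes at ν = -12/5, a square-root branch point, modulus 12/5.
Branch term (19/8)*sqrt(1 - ν/(-11)): its argument vanishes at ν = -11, a square-root branch point, modulus 11.
The radius of convergence is the smallest modulus among the singular points: 12/5.
List the singular points by increasing real part (a conjugate pair: the negative imaginary part first).

Radius of convergence at 0: 12/5.
At -11: an algebraic (square-root) branch point.
At -12/5: an algebraic (square-root) branch point.


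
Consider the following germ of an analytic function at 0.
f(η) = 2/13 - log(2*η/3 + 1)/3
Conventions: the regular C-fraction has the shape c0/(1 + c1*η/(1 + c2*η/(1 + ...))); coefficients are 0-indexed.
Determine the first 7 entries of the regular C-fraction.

Taylor coefficients (expand at 0): a_0 = 2/13, a_1 = -2/9, a_2 = 2/27, a_3 = -8/243, a_4 = 4/243, a_5 = -32/3645, a_6 = 32/6561.
c0 = a_0 = 2/13. Peel one level at a time: if S = 1 + c*η/S' with S'(0) = 1, then c is the η-coefficient of S and S' = c*η/(S - 1).
S_1 = c0/f = 1 + (13/9)*η + (130/81)*η^2 + ...; c1 = 13/9.
S_2 = c1*η/(S_1 - 1) = 1 + (-10/9)*η + (-1/27)*η^2 + ...; c2 = -10/9.
S_3 = c2*η/(S_2 - 1) = 1 + (-1/30)*η + (11/900)*η^2 + ...; c3 = -1/30.
S_4 = c3*η/(S_3 - 1) = 1 + (11/30)*η + (-4/135)*η^2 + ...; c4 = 11/30.
S_5 = c4*η/(S_4 - 1) = 1 + (8/99)*η + (-200/9801)*η^2 + ...; c5 = 8/99.
S_6 = c5*η/(S_5 - 1) = 1 + (25/99)*η + ...; c6 = 25/99.

The regular C-fraction coefficients are [2/13, 13/9, -10/9, -1/30, 11/30, 8/99, 25/99].


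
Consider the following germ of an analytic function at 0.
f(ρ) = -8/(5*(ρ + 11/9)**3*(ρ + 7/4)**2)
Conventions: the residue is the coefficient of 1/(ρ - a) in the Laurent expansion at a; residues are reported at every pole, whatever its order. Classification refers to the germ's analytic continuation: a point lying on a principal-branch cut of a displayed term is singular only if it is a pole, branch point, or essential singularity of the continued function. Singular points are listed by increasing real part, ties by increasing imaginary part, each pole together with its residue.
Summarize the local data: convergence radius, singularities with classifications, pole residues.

Denominator factor (ρ + 7/4)^2: pole of order 2 at -7/4, modulus 7/4.
Denominator factor (ρ + 11/9)^3: pole of order 3 at -11/9, modulus 11/9.
The radius of convergence is the smallest modulus among the singular points: 11/9.
At the order-2 pole -7/4 set g(ρ) = (ρ - (-7/4))^2*f(ρ) = -8/(5*(ρ + 11/9)**3).
Order-2 pole: residue = g'(a); g'(-7/4) = 40310784/651605, so the residue is 40310784/651605.
At the order-3 pole -11/9 set g(ρ) = (ρ - (-11/9))^3*f(ρ) = -8/(5*(ρ + 7/4)**2).
Order-3 pole: residue = g''(a)/2; g''(-11/9) = -80621568/651605, so the residue is -40310784/651605.
List the singular points by increasing real part (a conjugate pair: the negative imaginary part first).

Radius of convergence at 0: 11/9.
At -7/4: a pole of order 2; residue 40310784/651605.
At -11/9: a pole of order 3; residue -40310784/651605.


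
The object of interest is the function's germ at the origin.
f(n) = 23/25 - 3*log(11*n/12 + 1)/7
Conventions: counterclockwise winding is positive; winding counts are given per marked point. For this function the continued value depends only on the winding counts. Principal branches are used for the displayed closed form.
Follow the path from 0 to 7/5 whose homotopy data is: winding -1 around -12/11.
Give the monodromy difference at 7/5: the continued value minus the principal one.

Continued minus principal equals (6/7)*pi*i.

The rational part is single-valued and drops out of the difference; each branch term changes only by its own monodromy.
(-3/7)*log(1 - n/(-12/11)): each positive loop around -12/11 adds 2*pi*i to the log, so winding -1 contributes (-3/7)*(-1)*2*pi*i = (6/7)*pi*i.
Summing the contributions at n = 7/5 gives (6/7)*pi*i.


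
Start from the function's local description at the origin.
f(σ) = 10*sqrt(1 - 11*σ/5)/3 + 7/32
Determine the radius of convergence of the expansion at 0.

The radius of convergence is 5/11.

Branch term (10/3)*sqrt(1 - σ/(5/11)): its argument vanishes at σ = 5/11, a square-root branch point, modulus 5/11.
The radius of convergence is the smallest modulus among the singular points: 5/11.


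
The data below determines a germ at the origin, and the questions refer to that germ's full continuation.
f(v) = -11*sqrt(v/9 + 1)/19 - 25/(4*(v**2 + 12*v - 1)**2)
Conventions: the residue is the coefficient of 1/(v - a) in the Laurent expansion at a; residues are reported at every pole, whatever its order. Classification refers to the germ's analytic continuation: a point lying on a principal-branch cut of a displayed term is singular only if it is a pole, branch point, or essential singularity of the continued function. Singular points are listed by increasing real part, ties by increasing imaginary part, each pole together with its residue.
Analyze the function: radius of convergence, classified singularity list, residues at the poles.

Denominator factor (v**2 + 12*v - 1)^2: discriminant 148, real irrational roots -6 + sqrt(37) and -6 - sqrt(37); poles of order 2, moduli -6 + sqrt(37) and 6 + sqrt(37).
Branch term (-11/19)*sqrt(1 - v/(-9)): its argument vanishes at v = -9, a square-root branch point, modulus 9.
The radius of convergence is the smallest modulus among the singular points: -6 + sqrt(37).
The branch term is analytic at -6 - sqrt(37) and contributes nothing to the residue; only the rational part matters.
The factor v**2 + 12*v - 1 splits as (v - a)(v - a') with a = -6 - sqrt(37), a' = -6 + sqrt(37). At the order-2 pole a set g(v) = (v - a)^2*(rational part) = [-25/4] / (v - a')^2.
Order-2 pole: residue = g'(a); g'(-6 - sqrt(37)) = -(25/21904)*sqrt(37), so the residue is -(25/21904)*sqrt(37).
The branch term is analytic at -6 + sqrt(37) and contributes nothing to the residue; only the rational part matters.
The factor v**2 + 12*v - 1 splits as (v - a)(v - a') with a = -6 + sqrt(37), a' = -6 - sqrt(37). At the order-2 pole a set g(v) = (v - a)^2*(rational part) = [-25/4] / (v - a')^2.
Order-2 pole: residue = g'(a); g'(-6 + sqrt(37)) = (25/21904)*sqrt(37), so the residue is (25/21904)*sqrt(37).
List the singular points by increasing real part (a conjugate pair: the negative imaginary part first).

Radius of convergence at 0: -6 + sqrt(37).
At -6 - sqrt(37): a pole of order 2; residue -(25/21904)*sqrt(37).
At -9: an algebraic (square-root) branch point.
At -6 + sqrt(37): a pole of order 2; residue (25/21904)*sqrt(37).
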